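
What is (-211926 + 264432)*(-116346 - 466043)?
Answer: -30578916834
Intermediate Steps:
(-211926 + 264432)*(-116346 - 466043) = 52506*(-582389) = -30578916834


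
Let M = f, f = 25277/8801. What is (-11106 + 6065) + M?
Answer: -44340564/8801 ≈ -5038.1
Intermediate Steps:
f = 25277/8801 (f = 25277*(1/8801) = 25277/8801 ≈ 2.8721)
M = 25277/8801 ≈ 2.8721
(-11106 + 6065) + M = (-11106 + 6065) + 25277/8801 = -5041 + 25277/8801 = -44340564/8801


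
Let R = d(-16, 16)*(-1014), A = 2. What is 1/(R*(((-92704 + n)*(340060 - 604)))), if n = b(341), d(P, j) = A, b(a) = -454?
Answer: 1/64131529273344 ≈ 1.5593e-14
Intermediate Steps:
d(P, j) = 2
n = -454
R = -2028 (R = 2*(-1014) = -2028)
1/(R*(((-92704 + n)*(340060 - 604)))) = 1/((-2028)*(((-92704 - 454)*(340060 - 604)))) = -1/(2028*((-93158*339456))) = -1/2028/(-31623042048) = -1/2028*(-1/31623042048) = 1/64131529273344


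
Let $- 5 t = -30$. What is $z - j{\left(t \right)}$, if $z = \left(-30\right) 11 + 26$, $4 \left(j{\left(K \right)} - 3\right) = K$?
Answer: $- \frac{617}{2} \approx -308.5$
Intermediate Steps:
$t = 6$ ($t = \left(- \frac{1}{5}\right) \left(-30\right) = 6$)
$j{\left(K \right)} = 3 + \frac{K}{4}$
$z = -304$ ($z = -330 + 26 = -304$)
$z - j{\left(t \right)} = -304 - \left(3 + \frac{1}{4} \cdot 6\right) = -304 - \left(3 + \frac{3}{2}\right) = -304 - \frac{9}{2} = - \frac{617}{2}$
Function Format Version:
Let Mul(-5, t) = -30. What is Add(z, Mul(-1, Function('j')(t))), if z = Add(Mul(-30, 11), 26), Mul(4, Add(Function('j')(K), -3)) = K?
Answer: Rational(-617, 2) ≈ -308.50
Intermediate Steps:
t = 6 (t = Mul(Rational(-1, 5), -30) = 6)
Function('j')(K) = Add(3, Mul(Rational(1, 4), K))
z = -304 (z = Add(-330, 26) = -304)
Add(z, Mul(-1, Function('j')(t))) = Add(-304, Mul(-1, Add(3, Mul(Rational(1, 4), 6)))) = Add(-304, Mul(-1, Add(3, Rational(3, 2)))) = Add(-304, Mul(-1, Rational(9, 2))) = Add(-304, Rational(-9, 2)) = Rational(-617, 2)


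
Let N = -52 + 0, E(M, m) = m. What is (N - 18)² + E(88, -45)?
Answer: 4855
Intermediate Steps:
N = -52
(N - 18)² + E(88, -45) = (-52 - 18)² - 45 = (-70)² - 45 = 4900 - 45 = 4855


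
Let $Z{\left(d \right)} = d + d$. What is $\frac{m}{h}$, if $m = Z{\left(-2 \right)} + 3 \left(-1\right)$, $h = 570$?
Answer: $- \frac{7}{570} \approx -0.012281$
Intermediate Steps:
$Z{\left(d \right)} = 2 d$
$m = -7$ ($m = 2 \left(-2\right) + 3 \left(-1\right) = -4 - 3 = -7$)
$\frac{m}{h} = - \frac{7}{570}$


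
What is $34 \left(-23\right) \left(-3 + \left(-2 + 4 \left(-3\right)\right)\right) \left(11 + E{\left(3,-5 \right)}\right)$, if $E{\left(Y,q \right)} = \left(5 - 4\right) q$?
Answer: $79764$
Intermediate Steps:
$E{\left(Y,q \right)} = q$ ($E{\left(Y,q \right)} = 1 q = q$)
$34 \left(-23\right) \left(-3 + \left(-2 + 4 \left(-3\right)\right)\right) \left(11 + E{\left(3,-5 \right)}\right) = 34 \left(-23\right) \left(-3 + \left(-2 + 4 \left(-3\right)\right)\right) \left(11 - 5\right) = - 782 \left(-3 - 14\right) 6 = - 782 \left(\left(-17\right) 6\right) = \left(-782\right) \left(-102\right) = 79764$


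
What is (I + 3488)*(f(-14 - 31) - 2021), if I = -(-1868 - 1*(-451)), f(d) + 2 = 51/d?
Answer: -9928374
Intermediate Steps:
f(d) = -2 + 51/d
I = 1417 (I = -(-1868 + 451) = -1*(-1417) = 1417)
(I + 3488)*(f(-14 - 31) - 2021) = (1417 + 3488)*((-2 + 51/(-14 - 31)) - 2021) = 4905*((-2 + 51/(-45)) - 2021) = 4905*((-2 + 51*(-1/45)) - 2021) = 4905*((-2 - 17/15) - 2021) = 4905*(-47/15 - 2021) = 4905*(-30362/15) = -9928374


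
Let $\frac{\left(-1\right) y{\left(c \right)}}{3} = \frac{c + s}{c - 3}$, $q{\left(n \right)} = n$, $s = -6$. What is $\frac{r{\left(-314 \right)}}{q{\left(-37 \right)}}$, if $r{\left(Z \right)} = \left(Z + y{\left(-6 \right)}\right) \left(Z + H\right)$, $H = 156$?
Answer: $- \frac{50244}{37} \approx -1357.9$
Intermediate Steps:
$y{\left(c \right)} = - \frac{3 \left(-6 + c\right)}{-3 + c}$ ($y{\left(c \right)} = - 3 \frac{c - 6}{c - 3} = - 3 \frac{-6 + c}{-3 + c} = - \frac{3 \left(-6 + c\right)}{-3 + c}$)
$r{\left(Z \right)} = \left(-4 + Z\right) \left(156 + Z\right)$ ($r{\left(Z \right)} = \left(Z + \frac{3 \left(6 - -6\right)}{-3 - 6}\right) \left(Z + 156\right) = \left(Z + \frac{3 \left(6 + 6\right)}{-9}\right) \left(156 + Z\right) = \left(Z + 3 \left(- \frac{1}{9}\right) 12\right) \left(156 + Z\right) = \left(Z - 4\right) \left(156 + Z\right) = \left(-4 + Z\right) \left(156 + Z\right)$)
$\frac{r{\left(-314 \right)}}{q{\left(-37 \right)}} = \frac{-624 + \left(-314\right)^{2} + 152 \left(-314\right)}{-37} = \left(-624 + 98596 - 47728\right) \left(- \frac{1}{37}\right) = 50244 \left(- \frac{1}{37}\right) = - \frac{50244}{37}$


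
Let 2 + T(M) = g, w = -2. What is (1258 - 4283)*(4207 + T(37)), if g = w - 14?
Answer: -12671725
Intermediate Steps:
g = -16 (g = -2 - 14 = -16)
T(M) = -18 (T(M) = -2 - 16 = -18)
(1258 - 4283)*(4207 + T(37)) = (1258 - 4283)*(4207 - 18) = -3025*4189 = -12671725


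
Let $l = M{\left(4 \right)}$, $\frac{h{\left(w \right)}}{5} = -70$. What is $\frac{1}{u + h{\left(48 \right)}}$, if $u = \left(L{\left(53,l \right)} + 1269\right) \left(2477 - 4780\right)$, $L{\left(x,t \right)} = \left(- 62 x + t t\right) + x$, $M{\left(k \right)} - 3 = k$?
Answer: $\frac{1}{4409895} \approx 2.2676 \cdot 10^{-7}$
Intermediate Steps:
$h{\left(w \right)} = -350$ ($h{\left(w \right)} = 5 \left(-70\right) = -350$)
$M{\left(k \right)} = 3 + k$
$l = 7$ ($l = 3 + 4 = 7$)
$L{\left(x,t \right)} = t^{2} - 61 x$ ($L{\left(x,t \right)} = \left(- 62 x + t^{2}\right) + x = \left(t^{2} - 62 x\right) + x = t^{2} - 61 x$)
$u = 4410245$ ($u = \left(\left(7^{2} - 3233\right) + 1269\right) \left(2477 - 4780\right) = \left(\left(49 - 3233\right) + 1269\right) \left(-2303\right) = \left(-3184 + 1269\right) \left(-2303\right) = \left(-1915\right) \left(-2303\right) = 4410245$)
$\frac{1}{u + h{\left(48 \right)}} = \frac{1}{4410245 - 350} = \frac{1}{4409895}$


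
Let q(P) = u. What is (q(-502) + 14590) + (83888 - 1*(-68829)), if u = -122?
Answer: 167185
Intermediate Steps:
q(P) = -122
(q(-502) + 14590) + (83888 - 1*(-68829)) = (-122 + 14590) + (83888 - 1*(-68829)) = 14468 + (83888 + 68829) = 14468 + 152717 = 167185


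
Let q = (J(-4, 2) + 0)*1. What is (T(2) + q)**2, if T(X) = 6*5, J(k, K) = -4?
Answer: 676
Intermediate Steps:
T(X) = 30
q = -4 (q = (-4 + 0)*1 = -4*1 = -4)
(T(2) + q)**2 = (30 - 4)**2 = 26**2 = 676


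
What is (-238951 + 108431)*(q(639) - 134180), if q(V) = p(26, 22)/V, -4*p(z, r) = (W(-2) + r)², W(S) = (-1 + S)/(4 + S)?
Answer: 22381863286315/1278 ≈ 1.7513e+10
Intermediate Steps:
W(S) = (-1 + S)/(4 + S)
p(z, r) = -(-3/2 + r)²/4 (p(z, r) = -((-1 - 2)/(4 - 2) + r)²/4 = -(-3/2 + r)²/4)
q(V) = -1681/(16*V) (q(V) = (-(-3 + 2*22)²/16)/V = (-(-3 + 44)²/16)/V = (-1/16*41²)/V = (-1/16*1681)/V = -1681/(16*V))
(-238951 + 108431)*(q(639) - 134180) = (-238951 + 108431)*(-1681/16/639 - 134180) = -130520*(-1681/16*1/639 - 134180) = -130520*(-1681/10224 - 134180) = -130520*(-1371858001/10224) = 22381863286315/1278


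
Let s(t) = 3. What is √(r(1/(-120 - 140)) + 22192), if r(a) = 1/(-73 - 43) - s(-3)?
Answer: √74643767/58 ≈ 148.96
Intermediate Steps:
r(a) = -349/116 (r(a) = 1/(-73 - 43) - 1*3 = 1/(-116) - 3 = -1/116 - 3 = -349/116)
√(r(1/(-120 - 140)) + 22192) = √(-349/116 + 22192) = √(2573923/116) = √74643767/58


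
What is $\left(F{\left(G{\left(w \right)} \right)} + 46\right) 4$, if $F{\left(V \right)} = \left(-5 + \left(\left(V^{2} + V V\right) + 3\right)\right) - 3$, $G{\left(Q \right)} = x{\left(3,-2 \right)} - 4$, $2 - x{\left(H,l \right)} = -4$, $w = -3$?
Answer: $196$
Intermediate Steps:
$x{\left(H,l \right)} = 6$ ($x{\left(H,l \right)} = 2 - -4 = 2 + 4 = 6$)
$G{\left(Q \right)} = 2$ ($G{\left(Q \right)} = 6 - 4 = 2$)
$F{\left(V \right)} = -5 + 2 V^{2}$ ($F{\left(V \right)} = \left(-5 + \left(\left(V^{2} + V^{2}\right) + 3\right)\right) - 3 = \left(-5 + \left(2 V^{2} + 3\right)\right) - 3 = \left(-5 + \left(3 + 2 V^{2}\right)\right) - 3 = \left(-2 + 2 V^{2}\right) - 3 = -5 + 2 V^{2}$)
$\left(F{\left(G{\left(w \right)} \right)} + 46\right) 4 = \left(\left(-5 + 2 \cdot 2^{2}\right) + 46\right) 4 = \left(\left(-5 + 2 \cdot 4\right) + 46\right) 4 = \left(\left(-5 + 8\right) + 46\right) 4 = \left(3 + 46\right) 4 = 49 \cdot 4 = 196$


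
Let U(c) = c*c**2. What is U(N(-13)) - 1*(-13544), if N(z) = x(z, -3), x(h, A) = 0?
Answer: 13544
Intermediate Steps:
N(z) = 0
U(c) = c**3
U(N(-13)) - 1*(-13544) = 0**3 - 1*(-13544) = 0 + 13544 = 13544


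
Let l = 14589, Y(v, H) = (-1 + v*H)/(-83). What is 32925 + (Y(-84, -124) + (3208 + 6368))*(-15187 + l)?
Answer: -466334239/83 ≈ -5.6185e+6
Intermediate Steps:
Y(v, H) = 1/83 - H*v/83 (Y(v, H) = (-1 + H*v)*(-1/83) = 1/83 - H*v/83)
32925 + (Y(-84, -124) + (3208 + 6368))*(-15187 + l) = 32925 + ((1/83 - 1/83*(-124)*(-84)) + (3208 + 6368))*(-15187 + 14589) = 32925 + ((1/83 - 10416/83) + 9576)*(-598) = 32925 + (-10415/83 + 9576)*(-598) = 32925 + (784393/83)*(-598) = 32925 - 469067014/83 = -466334239/83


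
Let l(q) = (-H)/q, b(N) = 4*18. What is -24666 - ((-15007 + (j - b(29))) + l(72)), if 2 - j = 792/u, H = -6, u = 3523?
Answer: -405378583/42276 ≈ -9588.9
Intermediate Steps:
b(N) = 72
l(q) = 6/q (l(q) = (-1*(-6))/q = 6/q)
j = 6254/3523 (j = 2 - 792/3523 = 6254/3523 ≈ 1.7752)
-24666 - ((-15007 + (j - b(29))) + l(72)) = -24666 - ((-15007 + (6254/3523 - 1*72)) + 6/72) = -24666 - ((-15007 + (6254/3523 - 72)) + 6*(1/72)) = -24666 - ((-15007 - 247402/3523) + 1/12) = -24666 - (-53117063/3523 + 1/12) = -24666 - 1*(-637401233/42276) = -24666 + 637401233/42276 = -405378583/42276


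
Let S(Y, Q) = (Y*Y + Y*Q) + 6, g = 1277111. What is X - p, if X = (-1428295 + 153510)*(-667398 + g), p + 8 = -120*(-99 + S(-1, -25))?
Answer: -777252994737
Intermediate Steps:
S(Y, Q) = 6 + Y**2 + Q*Y (S(Y, Q) = (Y**2 + Q*Y) + 6 = 6 + Y**2 + Q*Y)
p = 8032 (p = -8 - 120*(-99 + (6 + (-1)**2 - 25*(-1))) = -8 - 120*(-99 + (6 + 1 + 25)) = -8 - 120*(-99 + 32) = -8 - 120*(-67) = -8 + 8040 = 8032)
X = -777252986705 (X = (-1428295 + 153510)*(-667398 + 1277111) = -1274785*609713 = -777252986705)
X - p = -777252986705 - 1*8032 = -777252986705 - 8032 = -777252994737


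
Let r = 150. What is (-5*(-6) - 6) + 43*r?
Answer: 6474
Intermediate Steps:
(-5*(-6) - 6) + 43*r = (-5*(-6) - 6) + 43*150 = (30 - 6) + 6450 = 24 + 6450 = 6474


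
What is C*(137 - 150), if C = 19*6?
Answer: -1482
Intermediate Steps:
C = 114
C*(137 - 150) = 114*(137 - 150) = 114*(-13) = -1482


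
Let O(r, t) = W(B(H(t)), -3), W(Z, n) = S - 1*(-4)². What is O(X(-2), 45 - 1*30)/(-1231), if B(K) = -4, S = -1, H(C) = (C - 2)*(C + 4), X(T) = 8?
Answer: 17/1231 ≈ 0.013810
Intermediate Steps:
H(C) = (-2 + C)*(4 + C)
W(Z, n) = -17 (W(Z, n) = -1 - 1*(-4)² = -1 - 1*16 = -1 - 16 = -17)
O(r, t) = -17
O(X(-2), 45 - 1*30)/(-1231) = -17/(-1231) = -17*(-1/1231) = 17/1231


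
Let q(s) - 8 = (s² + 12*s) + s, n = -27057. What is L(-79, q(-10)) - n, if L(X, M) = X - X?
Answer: 27057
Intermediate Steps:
q(s) = 8 + s² + 13*s (q(s) = 8 + ((s² + 12*s) + s) = 8 + (s² + 13*s) = 8 + s² + 13*s)
L(X, M) = 0
L(-79, q(-10)) - n = 0 - 1*(-27057) = 0 + 27057 = 27057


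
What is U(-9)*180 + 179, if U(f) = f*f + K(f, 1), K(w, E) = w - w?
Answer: 14759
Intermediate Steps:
K(w, E) = 0
U(f) = f**2 (U(f) = f*f + 0 = f**2 + 0 = f**2)
U(-9)*180 + 179 = (-9)**2*180 + 179 = 81*180 + 179 = 14580 + 179 = 14759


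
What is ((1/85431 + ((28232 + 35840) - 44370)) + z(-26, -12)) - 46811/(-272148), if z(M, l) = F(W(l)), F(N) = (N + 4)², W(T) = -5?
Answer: 152698767344551/7749958596 ≈ 19703.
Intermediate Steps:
F(N) = (4 + N)²
z(M, l) = 1 (z(M, l) = (4 - 5)² = (-1)² = 1)
((1/85431 + ((28232 + 35840) - 44370)) + z(-26, -12)) - 46811/(-272148) = ((1/85431 + ((28232 + 35840) - 44370)) + 1) - 46811/(-272148) = ((1/85431 + (64072 - 44370)) + 1) - 46811*(-1/272148) = ((1/85431 + 19702) + 1) + 46811/272148 = (1683161563/85431 + 1) + 46811/272148 = 1683246994/85431 + 46811/272148 = 152698767344551/7749958596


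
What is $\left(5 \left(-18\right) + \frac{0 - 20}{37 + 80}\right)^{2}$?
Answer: $\frac{111302500}{13689} \approx 8130.8$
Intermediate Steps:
$\left(5 \left(-18\right) + \frac{0 - 20}{37 + 80}\right)^{2} = \left(-90 - \frac{20}{117}\right)^{2} = \left(- \frac{10550}{117}\right)^{2} = \frac{111302500}{13689}$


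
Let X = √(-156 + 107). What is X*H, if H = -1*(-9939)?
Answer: 69573*I ≈ 69573.0*I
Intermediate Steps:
X = 7*I (X = √(-49) = 7*I ≈ 7.0*I)
H = 9939
X*H = (7*I)*9939 = 69573*I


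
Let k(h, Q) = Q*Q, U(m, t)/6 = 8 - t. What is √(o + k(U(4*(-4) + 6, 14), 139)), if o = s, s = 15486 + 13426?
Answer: √48233 ≈ 219.62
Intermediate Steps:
s = 28912
U(m, t) = 48 - 6*t (U(m, t) = 6*(8 - t) = 48 - 6*t)
o = 28912
k(h, Q) = Q²
√(o + k(U(4*(-4) + 6, 14), 139)) = √(28912 + 139²) = √(28912 + 19321) = √48233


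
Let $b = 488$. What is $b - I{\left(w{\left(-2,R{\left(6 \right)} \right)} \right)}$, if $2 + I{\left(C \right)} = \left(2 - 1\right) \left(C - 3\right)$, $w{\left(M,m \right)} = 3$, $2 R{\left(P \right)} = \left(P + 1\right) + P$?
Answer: $490$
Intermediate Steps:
$R{\left(P \right)} = \frac{1}{2} + P$ ($R{\left(P \right)} = \frac{\left(P + 1\right) + P}{2} = \frac{\left(1 + P\right) + P}{2} = \frac{1 + 2 P}{2} = \frac{1}{2} + P$)
$I{\left(C \right)} = -5 + C$ ($I{\left(C \right)} = -2 + \left(2 - 1\right) \left(C - 3\right) = -2 + \left(2 - 1\right) \left(-3 + C\right) = -2 + 1 \left(-3 + C\right) = -2 + \left(-3 + C\right) = -5 + C$)
$b - I{\left(w{\left(-2,R{\left(6 \right)} \right)} \right)} = 488 - \left(-5 + 3\right) = 488 - -2 = 488 + 2 = 490$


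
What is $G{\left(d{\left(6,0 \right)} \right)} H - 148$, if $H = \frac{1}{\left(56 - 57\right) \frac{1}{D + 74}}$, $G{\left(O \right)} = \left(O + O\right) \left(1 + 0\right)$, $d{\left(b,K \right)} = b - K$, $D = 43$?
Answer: $-1552$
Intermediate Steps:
$G{\left(O \right)} = 2 O$ ($G{\left(O \right)} = 2 O 1 = 2 O$)
$H = -117$ ($H = \frac{1}{\left(56 - 57\right) \frac{1}{43 + 74}} = \frac{1}{\left(-1\right) \frac{1}{117}} = \frac{1}{- \frac{1}{117}} = -117$)
$G{\left(d{\left(6,0 \right)} \right)} H - 148 = 2 \left(6 - 0\right) \left(-117\right) - 148 = 2 \left(6 + 0\right) \left(-117\right) - 148 = 2 \cdot 6 \left(-117\right) - 148 = 12 \left(-117\right) - 148 = -1404 - 148 = -1552$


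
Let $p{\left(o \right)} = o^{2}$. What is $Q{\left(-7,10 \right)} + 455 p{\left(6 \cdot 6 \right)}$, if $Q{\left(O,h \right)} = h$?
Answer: $589690$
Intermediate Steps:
$Q{\left(-7,10 \right)} + 455 p{\left(6 \cdot 6 \right)} = 10 + 455 \left(6 \cdot 6\right)^{2} = 10 + 455 \cdot 36^{2} = 10 + 455 \cdot 1296 = 10 + 589680 = 589690$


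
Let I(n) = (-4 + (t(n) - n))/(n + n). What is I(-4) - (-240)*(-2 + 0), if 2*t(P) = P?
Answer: -1919/4 ≈ -479.75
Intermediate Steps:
t(P) = P/2
I(n) = (-4 - n/2)/(2*n) (I(n) = (-4 + (n/2 - n))/(n + n) = (-4 - n/2)/((2*n)) = (-4 - n/2)*(1/(2*n)) = (-4 - n/2)/(2*n))
I(-4) - (-240)*(-2 + 0) = (¼)*(-8 - 1*(-4))/(-4) - (-240)*(-2 + 0) = (¼)*(-¼)*(-8 + 4) - (-240)*(-2) = (¼)*(-¼)*(-4) - 80*6 = ¼ - 480 = -1919/4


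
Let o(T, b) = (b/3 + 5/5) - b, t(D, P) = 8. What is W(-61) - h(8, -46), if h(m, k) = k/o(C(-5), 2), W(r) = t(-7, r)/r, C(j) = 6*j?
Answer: -8426/61 ≈ -138.13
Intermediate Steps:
o(T, b) = 1 - 2*b/3 (o(T, b) = (b*(⅓) + 5*(⅕)) - b = (b/3 + 1) - b = (1 + b/3) - b = 1 - 2*b/3)
W(r) = 8/r
h(m, k) = -3*k (h(m, k) = k/(1 - ⅔*2) = k/(1 - 4/3) = k/(-⅓) = k*(-3) = -3*k)
W(-61) - h(8, -46) = 8/(-61) - (-3)*(-46) = 8*(-1/61) - 1*138 = -8/61 - 138 = -8426/61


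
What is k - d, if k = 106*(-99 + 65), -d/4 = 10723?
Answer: 39288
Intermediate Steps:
d = -42892 (d = -4*10723 = -42892)
k = -3604 (k = 106*(-34) = -3604)
k - d = -3604 - 1*(-42892) = -3604 + 42892 = 39288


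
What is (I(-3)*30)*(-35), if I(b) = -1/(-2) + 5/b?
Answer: 1225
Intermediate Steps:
I(b) = ½ + 5/b (I(b) = -1*(-½) + 5/b = ½ + 5/b)
(I(-3)*30)*(-35) = (((½)*(10 - 3)/(-3))*30)*(-35) = (((½)*(-⅓)*7)*30)*(-35) = -7/6*30*(-35) = -35*(-35) = 1225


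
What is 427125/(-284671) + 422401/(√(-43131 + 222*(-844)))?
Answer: -427125/284671 - 422401*I*√25611/76833 ≈ -1.5004 - 879.81*I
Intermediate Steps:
427125/(-284671) + 422401/(√(-43131 + 222*(-844))) = 427125*(-1/284671) + 422401/(√(-43131 - 187368)) = -427125/284671 + 422401/(√(-230499)) = -427125/284671 + 422401/((3*I*√25611)) = -427125/284671 + 422401*(-I*√25611/76833) = -427125/284671 - 422401*I*√25611/76833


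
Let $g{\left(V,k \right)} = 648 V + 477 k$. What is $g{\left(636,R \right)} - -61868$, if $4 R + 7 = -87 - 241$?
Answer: $\frac{1736189}{4} \approx 4.3405 \cdot 10^{5}$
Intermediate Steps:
$R = - \frac{335}{4}$ ($R = - \frac{7}{4} + \frac{-87 - 241}{4} = - \frac{7}{4} + \frac{1}{4} \left(-328\right) = - \frac{7}{4} - 82 = - \frac{335}{4} \approx -83.75$)
$g{\left(V,k \right)} = 477 k + 648 V$
$g{\left(636,R \right)} - -61868 = \left(477 \left(- \frac{335}{4}\right) + 648 \cdot 636\right) - -61868 = \left(- \frac{159795}{4} + 412128\right) + 61868 = \frac{1488717}{4} + 61868 = \frac{1736189}{4}$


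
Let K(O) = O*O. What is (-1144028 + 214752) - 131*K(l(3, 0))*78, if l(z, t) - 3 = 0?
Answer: -1021238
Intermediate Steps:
l(z, t) = 3 (l(z, t) = 3 + 0 = 3)
K(O) = O²
(-1144028 + 214752) - 131*K(l(3, 0))*78 = (-1144028 + 214752) - 131*3²*78 = -929276 - 131*9*78 = -929276 - 1179*78 = -929276 - 1*91962 = -929276 - 91962 = -1021238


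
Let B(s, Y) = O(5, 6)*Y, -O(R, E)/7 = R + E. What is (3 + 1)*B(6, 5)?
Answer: -1540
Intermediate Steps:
O(R, E) = -7*E - 7*R (O(R, E) = -7*(R + E) = -7*(E + R) = -7*E - 7*R)
B(s, Y) = -77*Y (B(s, Y) = (-7*6 - 7*5)*Y = (-42 - 35)*Y = -77*Y)
(3 + 1)*B(6, 5) = (3 + 1)*(-77*5) = 4*(-385) = -1540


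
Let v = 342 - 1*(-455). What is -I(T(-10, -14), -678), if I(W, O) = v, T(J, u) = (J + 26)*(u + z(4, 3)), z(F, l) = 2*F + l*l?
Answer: -797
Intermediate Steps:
z(F, l) = l² + 2*F (z(F, l) = 2*F + l² = l² + 2*F)
T(J, u) = (17 + u)*(26 + J) (T(J, u) = (J + 26)*(u + (3² + 2*4)) = (26 + J)*(u + (9 + 8)) = (26 + J)*(u + 17) = (26 + J)*(17 + u) = (17 + u)*(26 + J))
v = 797 (v = 342 + 455 = 797)
I(W, O) = 797
-I(T(-10, -14), -678) = -1*797 = -797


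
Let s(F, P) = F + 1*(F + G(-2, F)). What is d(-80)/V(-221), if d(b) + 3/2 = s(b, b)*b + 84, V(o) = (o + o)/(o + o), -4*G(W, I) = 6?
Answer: 26005/2 ≈ 13003.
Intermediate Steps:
G(W, I) = -3/2 (G(W, I) = -¼*6 = -3/2)
s(F, P) = -3/2 + 2*F (s(F, P) = F + 1*(F - 3/2) = F + 1*(-3/2 + F) = F + (-3/2 + F) = -3/2 + 2*F)
V(o) = 1 (V(o) = (2*o)/((2*o)) = (2*o)*(1/(2*o)) = 1)
d(b) = 165/2 + b*(-3/2 + 2*b) (d(b) = -3/2 + ((-3/2 + 2*b)*b + 84) = -3/2 + (b*(-3/2 + 2*b) + 84) = -3/2 + (84 + b*(-3/2 + 2*b)) = 165/2 + b*(-3/2 + 2*b))
d(-80)/V(-221) = (165/2 + (½)*(-80)*(-3 + 4*(-80)))/1 = (165/2 + (½)*(-80)*(-3 - 320))*1 = (165/2 + (½)*(-80)*(-323))*1 = (165/2 + 12920)*1 = (26005/2)*1 = 26005/2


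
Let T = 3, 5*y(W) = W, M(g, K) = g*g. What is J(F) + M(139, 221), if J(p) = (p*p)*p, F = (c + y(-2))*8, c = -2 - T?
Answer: -7662571/125 ≈ -61301.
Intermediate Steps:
M(g, K) = g**2
y(W) = W/5
c = -5 (c = -2 - 1*3 = -2 - 3 = -5)
F = -216/5 (F = (-5 + (1/5)*(-2))*8 = (-5 - 2/5)*8 = -27/5*8 = -216/5 ≈ -43.200)
J(p) = p**3 (J(p) = p**2*p = p**3)
J(F) + M(139, 221) = (-216/5)**3 + 139**2 = -10077696/125 + 19321 = -7662571/125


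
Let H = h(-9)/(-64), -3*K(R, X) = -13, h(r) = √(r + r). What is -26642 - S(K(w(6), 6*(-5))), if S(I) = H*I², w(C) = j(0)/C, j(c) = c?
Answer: -26642 + 169*I*√2/192 ≈ -26642.0 + 1.2448*I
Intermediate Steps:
h(r) = √2*√r (h(r) = √(2*r) = √2*√r)
w(C) = 0 (w(C) = 0/C = 0)
K(R, X) = 13/3 (K(R, X) = -⅓*(-13) = 13/3)
H = -3*I*√2/64 (H = (√2*√(-9))/(-64) = (√2*(3*I))*(-1/64) = (3*I*√2)*(-1/64) = -3*I*√2/64 ≈ -0.066291*I)
S(I) = -3*I*√2*I²/64 (S(I) = (-3*I*√2/64)*I² = -3*I*√2*I²/64)
-26642 - S(K(w(6), 6*(-5))) = -26642 - (-3)*I*√2*(13/3)²/64 = -26642 - (-3)*I*√2*169/(64*9) = -26642 - (-169)*I*√2/192 = -26642 + 169*I*√2/192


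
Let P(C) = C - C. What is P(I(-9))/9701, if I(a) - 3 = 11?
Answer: 0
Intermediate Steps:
I(a) = 14 (I(a) = 3 + 11 = 14)
P(C) = 0
P(I(-9))/9701 = 0/9701 = 0*(1/9701) = 0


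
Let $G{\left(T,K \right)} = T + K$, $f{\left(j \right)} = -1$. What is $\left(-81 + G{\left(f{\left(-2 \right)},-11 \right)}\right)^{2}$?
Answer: $8649$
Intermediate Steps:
$G{\left(T,K \right)} = K + T$
$\left(-81 + G{\left(f{\left(-2 \right)},-11 \right)}\right)^{2} = \left(-81 - 12\right)^{2} = \left(-93\right)^{2} = 8649$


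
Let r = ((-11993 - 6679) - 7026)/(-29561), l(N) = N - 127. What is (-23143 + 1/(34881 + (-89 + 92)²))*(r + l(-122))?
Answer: 1974235490327193/343794430 ≈ 5.7425e+6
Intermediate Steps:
l(N) = -127 + N
r = 25698/29561 (r = (-18672 - 7026)*(-1/29561) = -25698*(-1/29561) = 25698/29561 ≈ 0.86932)
(-23143 + 1/(34881 + (-89 + 92)²))*(r + l(-122)) = (-23143 + 1/(34881 + (-89 + 92)²))*(25698/29561 + (-127 - 122)) = (-23143 + 1/(34881 + 3²))*(25698/29561 - 249) = (-23143 + 1/(34881 + 9))*(-7334991/29561) = (-23143 + 1/34890)*(-7334991/29561) = -807459269/34890*(-7334991/29561) = 1974235490327193/343794430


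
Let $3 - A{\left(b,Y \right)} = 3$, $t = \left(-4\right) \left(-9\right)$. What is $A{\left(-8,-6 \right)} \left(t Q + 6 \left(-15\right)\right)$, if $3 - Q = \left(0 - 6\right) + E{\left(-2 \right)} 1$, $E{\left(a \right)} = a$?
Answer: $0$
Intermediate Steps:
$t = 36$
$A{\left(b,Y \right)} = 0$ ($A{\left(b,Y \right)} = 3 - 3 = 0$)
$Q = 11$ ($Q = 3 - \left(\left(0 - 6\right) - 2\right) = 3 - \left(-6 - 2\right) = 3 - -8 = 3 + 8 = 11$)
$A{\left(-8,-6 \right)} \left(t Q + 6 \left(-15\right)\right) = 0 \left(36 \cdot 11 + 6 \left(-15\right)\right) = 0 \left(396 - 90\right) = 0 \cdot 306 = 0$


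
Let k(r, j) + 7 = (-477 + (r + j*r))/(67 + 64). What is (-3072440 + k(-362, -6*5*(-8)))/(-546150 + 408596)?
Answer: 201289138/9009787 ≈ 22.341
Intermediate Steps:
k(r, j) = -1394/131 + r/131 + j*r/131 (k(r, j) = -7 + (-477 + (r + j*r))/(67 + 64) = -7 + (-477 + r + j*r)/131 = -7 + (-477 + r + j*r)*(1/131) = -7 + (-477/131 + r/131 + j*r/131) = -1394/131 + r/131 + j*r/131)
(-3072440 + k(-362, -6*5*(-8)))/(-546150 + 408596) = (-3072440 + (-1394/131 + (1/131)*(-362) + (1/131)*(-6*5*(-8))*(-362)))/(-546150 + 408596) = (-3072440 + (-1394/131 - 362/131 + (1/131)*(-30*(-8))*(-362)))/(-137554) = (-3072440 + (-1394/131 - 362/131 + (1/131)*240*(-362)))*(-1/137554) = (-3072440 + (-1394/131 - 362/131 - 86880/131))*(-1/137554) = (-3072440 - 88636/131)*(-1/137554) = -402578276/131*(-1/137554) = 201289138/9009787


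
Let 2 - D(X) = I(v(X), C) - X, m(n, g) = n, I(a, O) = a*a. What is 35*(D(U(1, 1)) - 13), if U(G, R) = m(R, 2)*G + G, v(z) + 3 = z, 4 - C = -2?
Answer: -350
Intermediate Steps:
C = 6 (C = 4 - 1*(-2) = 4 + 2 = 6)
v(z) = -3 + z
I(a, O) = a²
U(G, R) = G + G*R (U(G, R) = R*G + G = G*R + G = G + G*R)
D(X) = 2 + X - (-3 + X)² (D(X) = 2 - ((-3 + X)² - X) = 2 + (X - (-3 + X)²) = 2 + X - (-3 + X)²)
35*(D(U(1, 1)) - 13) = 35*((2 + 1*(1 + 1) - (-3 + 1*(1 + 1))²) - 13) = 35*((2 + 1*2 - (-3 + 1*2)²) - 13) = 35*((2 + 2 - (-3 + 2)²) - 13) = 35*((2 + 2 - 1*(-1)²) - 13) = 35*((2 + 2 - 1*1) - 13) = 35*((2 + 2 - 1) - 13) = 35*(3 - 13) = 35*(-10) = -350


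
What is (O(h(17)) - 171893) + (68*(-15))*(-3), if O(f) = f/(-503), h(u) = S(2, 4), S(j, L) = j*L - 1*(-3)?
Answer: -84923010/503 ≈ -1.6883e+5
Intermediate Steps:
S(j, L) = 3 + L*j (S(j, L) = L*j + 3 = 3 + L*j)
h(u) = 11 (h(u) = 3 + 4*2 = 3 + 8 = 11)
O(f) = -f/503 (O(f) = f*(-1/503) = -f/503)
(O(h(17)) - 171893) + (68*(-15))*(-3) = (-1/503*11 - 171893) + (68*(-15))*(-3) = (-11/503 - 171893) - 1020*(-3) = -86462190/503 + 3060 = -84923010/503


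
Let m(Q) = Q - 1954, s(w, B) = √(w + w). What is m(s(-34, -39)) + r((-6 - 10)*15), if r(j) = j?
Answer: -2194 + 2*I*√17 ≈ -2194.0 + 8.2462*I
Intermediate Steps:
s(w, B) = √2*√w (s(w, B) = √(2*w) = √2*√w)
m(Q) = -1954 + Q
m(s(-34, -39)) + r((-6 - 10)*15) = (-1954 + √2*√(-34)) + (-6 - 10)*15 = (-1954 + √2*(I*√34)) - 16*15 = (-1954 + 2*I*√17) - 240 = -2194 + 2*I*√17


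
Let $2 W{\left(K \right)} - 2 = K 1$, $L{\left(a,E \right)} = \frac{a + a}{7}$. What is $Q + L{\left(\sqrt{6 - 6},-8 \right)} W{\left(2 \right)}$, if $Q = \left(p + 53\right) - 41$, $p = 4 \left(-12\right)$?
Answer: $-36$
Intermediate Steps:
$L{\left(a,E \right)} = \frac{2 a}{7}$ ($L{\left(a,E \right)} = 2 a \frac{1}{7} = \frac{2 a}{7}$)
$W{\left(K \right)} = 1 + \frac{K}{2}$ ($W{\left(K \right)} = 1 + \frac{K 1}{2} = 1 + \frac{K}{2}$)
$p = -48$
$Q = -36$ ($Q = \left(-48 + 53\right) - 41 = 5 - 41 = -36$)
$Q + L{\left(\sqrt{6 - 6},-8 \right)} W{\left(2 \right)} = -36 + \frac{2 \sqrt{6 - 6}}{7} \left(1 + \frac{1}{2} \cdot 2\right) = -36 + \frac{2 \sqrt{0}}{7} \left(1 + 1\right) = -36 + \frac{2}{7} \cdot 0 \cdot 2 = -36 + 0 \cdot 2 = -36 + 0 = -36$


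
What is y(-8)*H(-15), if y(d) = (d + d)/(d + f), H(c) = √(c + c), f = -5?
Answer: 16*I*√30/13 ≈ 6.7412*I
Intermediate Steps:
H(c) = √2*√c (H(c) = √(2*c) = √2*√c)
y(d) = 2*d/(-5 + d) (y(d) = (d + d)/(d - 5) = (2*d)/(-5 + d) = 2*d/(-5 + d))
y(-8)*H(-15) = (2*(-8)/(-5 - 8))*(√2*√(-15)) = (2*(-8)/(-13))*(√2*(I*√15)) = (2*(-8)*(-1/13))*(I*√30) = 16*(I*√30)/13 = 16*I*√30/13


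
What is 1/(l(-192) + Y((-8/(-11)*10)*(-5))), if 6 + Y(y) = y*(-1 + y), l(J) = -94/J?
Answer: 11616/15718391 ≈ 0.00073901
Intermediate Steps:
Y(y) = -6 + y*(-1 + y)
1/(l(-192) + Y((-8/(-11)*10)*(-5))) = 1/(-94/(-192) + (-6 + ((-8/(-11)*10)*(-5))**2 - -8/(-11)*10*(-5))) = 1/(-94*(-1/192) + (-6 + ((-8*(-1/11)*10)*(-5))**2 - -8*(-1/11)*10*(-5))) = 1/(47/96 + (-6 + (((8/11)*10)*(-5))**2 - (8/11)*10*(-5))) = 1/(47/96 + (-6 + ((80/11)*(-5))**2 - 80*(-5)/11)) = 1/(47/96 + (-6 + (-400/11)**2 - 1*(-400/11))) = 1/(47/96 + (-6 + 160000/121 + 400/11)) = 1/(47/96 + 163674/121) = 1/(15718391/11616) = 11616/15718391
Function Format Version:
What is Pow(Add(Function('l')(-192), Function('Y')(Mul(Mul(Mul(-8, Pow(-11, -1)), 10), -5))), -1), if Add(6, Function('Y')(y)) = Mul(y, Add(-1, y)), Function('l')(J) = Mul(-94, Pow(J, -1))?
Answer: Rational(11616, 15718391) ≈ 0.00073901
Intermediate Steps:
Function('Y')(y) = Add(-6, Mul(y, Add(-1, y)))
Pow(Add(Function('l')(-192), Function('Y')(Mul(Mul(Mul(-8, Pow(-11, -1)), 10), -5))), -1) = Pow(Add(Mul(-94, Pow(-192, -1)), Add(-6, Pow(Mul(Mul(Mul(-8, Pow(-11, -1)), 10), -5), 2), Mul(-1, Mul(Mul(Mul(-8, Pow(-11, -1)), 10), -5)))), -1) = Pow(Add(Mul(-94, Rational(-1, 192)), Add(-6, Pow(Mul(Mul(Mul(-8, Rational(-1, 11)), 10), -5), 2), Mul(-1, Mul(Mul(Mul(-8, Rational(-1, 11)), 10), -5)))), -1) = Pow(Add(Rational(47, 96), Add(-6, Pow(Mul(Mul(Rational(8, 11), 10), -5), 2), Mul(-1, Mul(Mul(Rational(8, 11), 10), -5)))), -1) = Pow(Add(Rational(47, 96), Add(-6, Pow(Mul(Rational(80, 11), -5), 2), Mul(-1, Mul(Rational(80, 11), -5)))), -1) = Pow(Add(Rational(47, 96), Add(-6, Pow(Rational(-400, 11), 2), Mul(-1, Rational(-400, 11)))), -1) = Pow(Add(Rational(47, 96), Add(-6, Rational(160000, 121), Rational(400, 11))), -1) = Pow(Add(Rational(47, 96), Rational(163674, 121)), -1) = Pow(Rational(15718391, 11616), -1) = Rational(11616, 15718391)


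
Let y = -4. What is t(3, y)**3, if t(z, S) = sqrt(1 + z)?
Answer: 8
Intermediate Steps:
t(3, y)**3 = (sqrt(1 + 3))**3 = (sqrt(4))**3 = 2**3 = 8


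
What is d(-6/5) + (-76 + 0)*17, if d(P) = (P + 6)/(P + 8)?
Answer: -21952/17 ≈ -1291.3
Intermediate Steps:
d(P) = (6 + P)/(8 + P)
d(-6/5) + (-76 + 0)*17 = (6 - 6/5)/(8 - 6/5) + (-76 + 0)*17 = (6 - 6*1/5)/(8 - 6*1/5) - 76*17 = (6 - 6/5)/(8 - 6/5) - 1292 = (24/5)/(34/5) - 1292 = (5/34)*(24/5) - 1292 = 12/17 - 1292 = -21952/17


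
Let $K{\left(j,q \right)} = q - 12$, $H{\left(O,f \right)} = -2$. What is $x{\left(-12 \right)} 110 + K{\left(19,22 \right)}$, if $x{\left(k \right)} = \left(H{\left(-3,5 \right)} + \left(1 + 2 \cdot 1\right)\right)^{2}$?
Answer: $120$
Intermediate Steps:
$K{\left(j,q \right)} = -12 + q$ ($K{\left(j,q \right)} = q - 12 = -12 + q$)
$x{\left(k \right)} = 1$ ($x{\left(k \right)} = \left(-2 + \left(1 + 2 \cdot 1\right)\right)^{2} = \left(-2 + \left(1 + 2\right)\right)^{2} = \left(-2 + 3\right)^{2} = 1^{2} = 1$)
$x{\left(-12 \right)} 110 + K{\left(19,22 \right)} = 1 \cdot 110 + \left(-12 + 22\right) = 110 + 10 = 120$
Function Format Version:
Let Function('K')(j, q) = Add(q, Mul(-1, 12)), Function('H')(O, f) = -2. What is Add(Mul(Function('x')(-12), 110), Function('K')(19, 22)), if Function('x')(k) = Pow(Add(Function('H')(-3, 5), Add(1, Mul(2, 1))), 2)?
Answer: 120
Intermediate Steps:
Function('K')(j, q) = Add(-12, q) (Function('K')(j, q) = Add(q, -12) = Add(-12, q))
Function('x')(k) = 1 (Function('x')(k) = Pow(Add(-2, Add(1, Mul(2, 1))), 2) = Pow(Add(-2, Add(1, 2)), 2) = Pow(Add(-2, 3), 2) = Pow(1, 2) = 1)
Add(Mul(Function('x')(-12), 110), Function('K')(19, 22)) = Add(Mul(1, 110), Add(-12, 22)) = Add(110, 10) = 120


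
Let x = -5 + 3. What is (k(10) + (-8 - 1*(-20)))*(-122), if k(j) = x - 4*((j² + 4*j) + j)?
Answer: 71980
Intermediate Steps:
x = -2
k(j) = -2 - 20*j - 4*j² (k(j) = -2 - 4*((j² + 4*j) + j) = -2 - 4*(j² + 5*j) = -2 + (-20*j - 4*j²) = -2 - 20*j - 4*j²)
(k(10) + (-8 - 1*(-20)))*(-122) = ((-2 - 20*10 - 4*10²) + (-8 - 1*(-20)))*(-122) = ((-2 - 200 - 4*100) + (-8 + 20))*(-122) = ((-2 - 200 - 400) + 12)*(-122) = (-602 + 12)*(-122) = -590*(-122) = 71980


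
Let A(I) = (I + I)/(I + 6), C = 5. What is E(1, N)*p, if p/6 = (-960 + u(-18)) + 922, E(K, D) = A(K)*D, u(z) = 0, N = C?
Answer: -2280/7 ≈ -325.71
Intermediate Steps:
N = 5
A(I) = 2*I/(6 + I) (A(I) = (2*I)/(6 + I) = 2*I/(6 + I))
E(K, D) = 2*D*K/(6 + K) (E(K, D) = (2*K/(6 + K))*D = 2*D*K/(6 + K))
p = -228 (p = 6*((-960 + 0) + 922) = 6*(-960 + 922) = 6*(-38) = -228)
E(1, N)*p = (2*5*1/(6 + 1))*(-228) = (2*5*1/7)*(-228) = (2*5*1*(⅐))*(-228) = (10/7)*(-228) = -2280/7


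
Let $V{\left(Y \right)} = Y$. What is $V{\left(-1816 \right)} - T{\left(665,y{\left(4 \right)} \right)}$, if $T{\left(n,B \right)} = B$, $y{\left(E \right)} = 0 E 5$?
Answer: $-1816$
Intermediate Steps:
$y{\left(E \right)} = 0$ ($y{\left(E \right)} = 0 \cdot 5 = 0$)
$V{\left(-1816 \right)} - T{\left(665,y{\left(4 \right)} \right)} = -1816 - 0 = -1816 + 0 = -1816$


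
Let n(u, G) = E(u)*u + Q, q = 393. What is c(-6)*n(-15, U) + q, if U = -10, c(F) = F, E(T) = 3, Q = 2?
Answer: 651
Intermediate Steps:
n(u, G) = 2 + 3*u (n(u, G) = 3*u + 2 = 2 + 3*u)
c(-6)*n(-15, U) + q = -6*(2 + 3*(-15)) + 393 = -6*(2 - 45) + 393 = -6*(-43) + 393 = 258 + 393 = 651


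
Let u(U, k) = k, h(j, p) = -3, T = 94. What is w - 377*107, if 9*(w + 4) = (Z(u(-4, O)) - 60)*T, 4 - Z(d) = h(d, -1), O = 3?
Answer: -368069/9 ≈ -40897.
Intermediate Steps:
Z(d) = 7 (Z(d) = 4 - 1*(-3) = 4 + 3 = 7)
w = -5018/9 (w = -4 + ((7 - 60)*94)/9 = -4 + (-53*94)/9 = -4 + (⅑)*(-4982) = -4 - 4982/9 = -5018/9 ≈ -557.56)
w - 377*107 = -5018/9 - 377*107 = -5018/9 - 1*40339 = -5018/9 - 40339 = -368069/9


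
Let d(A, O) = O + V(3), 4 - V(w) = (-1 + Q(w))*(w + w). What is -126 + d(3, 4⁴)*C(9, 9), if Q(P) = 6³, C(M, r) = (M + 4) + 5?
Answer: -18666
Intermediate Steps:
C(M, r) = 9 + M (C(M, r) = (4 + M) + 5 = 9 + M)
Q(P) = 216
V(w) = 4 - 430*w (V(w) = 4 - (-1 + 216)*(w + w) = 4 - 215*2*w = 4 - 430*w)
d(A, O) = -1286 + O (d(A, O) = O + (4 - 430*3) = O + (4 - 1290) = O - 1286 = -1286 + O)
-126 + d(3, 4⁴)*C(9, 9) = -126 + (-1286 + 4⁴)*(9 + 9) = -126 + (-1286 + 256)*18 = -126 - 1030*18 = -126 - 18540 = -18666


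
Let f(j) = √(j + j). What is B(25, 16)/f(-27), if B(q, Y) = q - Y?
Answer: -I*√6/2 ≈ -1.2247*I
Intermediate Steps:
f(j) = √2*√j (f(j) = √(2*j) = √2*√j)
B(25, 16)/f(-27) = (25 - 1*16)/((√2*√(-27))) = (25 - 16)/((√2*(3*I*√3))) = 9/((3*I*√6)) = 9*(-I*√6/18) = -I*√6/2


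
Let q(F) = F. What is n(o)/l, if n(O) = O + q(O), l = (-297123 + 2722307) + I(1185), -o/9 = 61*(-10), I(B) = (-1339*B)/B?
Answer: 2196/484769 ≈ 0.0045300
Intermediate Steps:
I(B) = -1339
o = 5490 (o = -549*(-10) = -9*(-610) = 5490)
l = 2423845 (l = (-297123 + 2722307) - 1339 = 2425184 - 1339 = 2423845)
n(O) = 2*O (n(O) = O + O = 2*O)
n(o)/l = (2*5490)/2423845 = 10980*(1/2423845) = 2196/484769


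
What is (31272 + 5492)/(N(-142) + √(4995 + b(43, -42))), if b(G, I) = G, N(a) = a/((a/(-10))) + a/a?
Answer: 330876/4957 + 36764*√5038/4957 ≈ 593.17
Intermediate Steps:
N(a) = -9 (N(a) = a/((a*(-⅒))) + 1 = a/((-a/10)) + 1 = a*(-10/a) + 1 = -10 + 1 = -9)
(31272 + 5492)/(N(-142) + √(4995 + b(43, -42))) = (31272 + 5492)/(-9 + √(4995 + 43)) = 36764/(-9 + √5038)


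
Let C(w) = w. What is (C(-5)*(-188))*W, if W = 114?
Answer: 107160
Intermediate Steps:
(C(-5)*(-188))*W = -5*(-188)*114 = 940*114 = 107160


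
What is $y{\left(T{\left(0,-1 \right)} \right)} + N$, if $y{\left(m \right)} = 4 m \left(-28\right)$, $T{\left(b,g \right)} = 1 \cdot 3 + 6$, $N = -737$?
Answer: $-1745$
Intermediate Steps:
$T{\left(b,g \right)} = 9$ ($T{\left(b,g \right)} = 3 + 6 = 9$)
$y{\left(m \right)} = - 112 m$
$y{\left(T{\left(0,-1 \right)} \right)} + N = \left(-112\right) 9 - 737 = -1008 - 737 = -1745$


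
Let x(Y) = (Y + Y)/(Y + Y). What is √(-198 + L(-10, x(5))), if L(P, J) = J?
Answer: I*√197 ≈ 14.036*I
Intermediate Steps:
x(Y) = 1 (x(Y) = (2*Y)/((2*Y)) = (2*Y)*(1/(2*Y)) = 1)
√(-198 + L(-10, x(5))) = √(-198 + 1) = √(-197) = I*√197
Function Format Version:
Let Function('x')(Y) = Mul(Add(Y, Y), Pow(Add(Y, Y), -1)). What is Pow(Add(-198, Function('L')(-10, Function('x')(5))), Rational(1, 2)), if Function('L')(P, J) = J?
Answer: Mul(I, Pow(197, Rational(1, 2))) ≈ Mul(14.036, I)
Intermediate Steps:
Function('x')(Y) = 1 (Function('x')(Y) = Mul(Mul(2, Y), Pow(Mul(2, Y), -1)) = Mul(Mul(2, Y), Mul(Rational(1, 2), Pow(Y, -1))) = 1)
Pow(Add(-198, Function('L')(-10, Function('x')(5))), Rational(1, 2)) = Pow(Add(-198, 1), Rational(1, 2)) = Pow(-197, Rational(1, 2)) = Mul(I, Pow(197, Rational(1, 2)))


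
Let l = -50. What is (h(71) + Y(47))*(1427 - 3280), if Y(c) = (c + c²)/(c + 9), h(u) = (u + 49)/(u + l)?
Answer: -85238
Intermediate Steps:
h(u) = (49 + u)/(-50 + u) (h(u) = (u + 49)/(u - 50) = (49 + u)/(-50 + u))
Y(c) = (c + c²)/(9 + c)
(h(71) + Y(47))*(1427 - 3280) = ((49 + 71)/(-50 + 71) + 47*(1 + 47)/(9 + 47))*(1427 - 3280) = (120/21 + 47*48/56)*(-1853) = ((1/21)*120 + 47*(1/56)*48)*(-1853) = (40/7 + 282/7)*(-1853) = 46*(-1853) = -85238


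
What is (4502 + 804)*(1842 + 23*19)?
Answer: 12092374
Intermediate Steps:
(4502 + 804)*(1842 + 23*19) = 5306*(1842 + 437) = 5306*2279 = 12092374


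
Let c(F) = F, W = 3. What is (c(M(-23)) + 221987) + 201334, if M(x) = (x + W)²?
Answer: 423721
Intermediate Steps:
M(x) = (3 + x)² (M(x) = (x + 3)² = (3 + x)²)
(c(M(-23)) + 221987) + 201334 = ((3 - 23)² + 221987) + 201334 = ((-20)² + 221987) + 201334 = (400 + 221987) + 201334 = 222387 + 201334 = 423721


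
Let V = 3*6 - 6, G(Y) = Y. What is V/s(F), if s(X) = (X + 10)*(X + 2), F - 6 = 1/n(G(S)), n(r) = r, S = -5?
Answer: 100/1027 ≈ 0.097371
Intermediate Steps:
F = 29/5 (F = 6 + 1/(-5) = 6 - 1/5 = 29/5 ≈ 5.8000)
s(X) = (2 + X)*(10 + X) (s(X) = (10 + X)*(2 + X) = (2 + X)*(10 + X))
V = 12 (V = 18 - 6 = 12)
V/s(F) = 12/(20 + (29/5)**2 + 12*(29/5)) = 12/(20 + 841/25 + 348/5) = 12/(3081/25) = 12*(25/3081) = 100/1027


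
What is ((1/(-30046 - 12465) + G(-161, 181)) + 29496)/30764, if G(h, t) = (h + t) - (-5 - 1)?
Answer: 1255009741/1307808404 ≈ 0.95963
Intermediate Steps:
G(h, t) = 6 + h + t (G(h, t) = (h + t) - 1*(-6) = (h + t) + 6 = 6 + h + t)
((1/(-30046 - 12465) + G(-161, 181)) + 29496)/30764 = ((1/(-30046 - 12465) + (6 - 161 + 181)) + 29496)/30764 = ((1/(-42511) + 26) + 29496)*(1/30764) = ((-1/42511 + 26) + 29496)*(1/30764) = (1105285/42511 + 29496)*(1/30764) = (1255009741/42511)*(1/30764) = 1255009741/1307808404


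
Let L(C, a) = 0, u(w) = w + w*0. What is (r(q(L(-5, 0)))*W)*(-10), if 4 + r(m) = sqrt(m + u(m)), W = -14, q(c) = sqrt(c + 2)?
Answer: -560 + 140*2**(3/4) ≈ -324.55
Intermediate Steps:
u(w) = w (u(w) = w + 0 = w)
q(c) = sqrt(2 + c)
r(m) = -4 + sqrt(2)*sqrt(m) (r(m) = -4 + sqrt(m + m) = -4 + sqrt(2*m) = -4 + sqrt(2)*sqrt(m))
(r(q(L(-5, 0)))*W)*(-10) = ((-4 + sqrt(2)*sqrt(sqrt(2 + 0)))*(-14))*(-10) = ((-4 + sqrt(2)*sqrt(sqrt(2)))*(-14))*(-10) = ((-4 + sqrt(2)*2**(1/4))*(-14))*(-10) = ((-4 + 2**(3/4))*(-14))*(-10) = (56 - 14*2**(3/4))*(-10) = -560 + 140*2**(3/4)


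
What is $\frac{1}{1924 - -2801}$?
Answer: $\frac{1}{4725} \approx 0.00021164$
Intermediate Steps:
$\frac{1}{1924 - -2801} = \frac{1}{1924 + 2801} = \frac{1}{4725}$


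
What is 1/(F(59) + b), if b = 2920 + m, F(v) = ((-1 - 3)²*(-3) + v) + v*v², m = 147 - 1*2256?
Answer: 1/206201 ≈ 4.8496e-6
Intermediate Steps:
m = -2109 (m = 147 - 2256 = -2109)
F(v) = -48 + v + v³ (F(v) = ((-4)²*(-3) + v) + v³ = (16*(-3) + v) + v³ = (-48 + v) + v³ = -48 + v + v³)
b = 811 (b = 2920 - 2109 = 811)
1/(F(59) + b) = 1/((-48 + 59 + 59³) + 811) = 1/((-48 + 59 + 205379) + 811) = 1/(205390 + 811) = 1/206201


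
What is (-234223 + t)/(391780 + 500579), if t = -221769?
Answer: -455992/892359 ≈ -0.51100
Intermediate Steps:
(-234223 + t)/(391780 + 500579) = (-234223 - 221769)/(391780 + 500579) = -455992/892359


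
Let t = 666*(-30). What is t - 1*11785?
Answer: -31765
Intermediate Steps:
t = -19980
t - 1*11785 = -19980 - 1*11785 = -19980 - 11785 = -31765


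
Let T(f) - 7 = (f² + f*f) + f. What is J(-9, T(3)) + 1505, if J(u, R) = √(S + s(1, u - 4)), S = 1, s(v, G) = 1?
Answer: 1505 + √2 ≈ 1506.4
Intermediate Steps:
T(f) = 7 + f + 2*f² (T(f) = 7 + ((f² + f*f) + f) = 7 + ((f² + f²) + f) = 7 + (2*f² + f) = 7 + (f + 2*f²) = 7 + f + 2*f²)
J(u, R) = √2 (J(u, R) = √(1 + 1) = √2)
J(-9, T(3)) + 1505 = √2 + 1505 = 1505 + √2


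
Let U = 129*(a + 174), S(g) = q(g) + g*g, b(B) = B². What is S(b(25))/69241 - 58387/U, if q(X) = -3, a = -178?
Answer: 4244335219/35728356 ≈ 118.79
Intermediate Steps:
S(g) = -3 + g² (S(g) = -3 + g*g = -3 + g²)
U = -516 (U = 129*(-178 + 174) = 129*(-4) = -516)
S(b(25))/69241 - 58387/U = (-3 + (25²)²)/69241 - 58387/(-516) = (-3 + 625²)*(1/69241) - 58387*(-1/516) = (-3 + 390625)*(1/69241) + 58387/516 = 390622*(1/69241) + 58387/516 = 390622/69241 + 58387/516 = 4244335219/35728356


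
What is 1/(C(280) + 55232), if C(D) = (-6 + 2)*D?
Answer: 1/54112 ≈ 1.8480e-5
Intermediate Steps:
C(D) = -4*D
1/(C(280) + 55232) = 1/(-4*280 + 55232) = 1/(-1120 + 55232) = 1/54112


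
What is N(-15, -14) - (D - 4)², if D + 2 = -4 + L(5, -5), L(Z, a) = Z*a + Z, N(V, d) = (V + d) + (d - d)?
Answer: -929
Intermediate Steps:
N(V, d) = V + d (N(V, d) = (V + d) + 0 = V + d)
L(Z, a) = Z + Z*a
D = -26 (D = -2 + (-4 + 5*(1 - 5)) = -2 + (-4 + 5*(-4)) = -2 + (-4 - 20) = -2 - 24 = -26)
N(-15, -14) - (D - 4)² = (-15 - 14) - (-26 - 4)² = -29 - 1*(-30)² = -29 - 1*900 = -29 - 900 = -929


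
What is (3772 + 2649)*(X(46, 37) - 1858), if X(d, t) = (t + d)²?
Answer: 32304051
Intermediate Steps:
X(d, t) = (d + t)²
(3772 + 2649)*(X(46, 37) - 1858) = (3772 + 2649)*((46 + 37)² - 1858) = 6421*(83² - 1858) = 6421*(6889 - 1858) = 6421*5031 = 32304051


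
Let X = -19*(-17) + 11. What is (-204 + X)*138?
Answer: 17940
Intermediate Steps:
X = 334 (X = 323 + 11 = 334)
(-204 + X)*138 = (-204 + 334)*138 = 130*138 = 17940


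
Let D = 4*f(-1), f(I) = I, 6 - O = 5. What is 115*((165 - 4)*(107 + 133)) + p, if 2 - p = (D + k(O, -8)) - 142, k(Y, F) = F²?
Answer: 4443684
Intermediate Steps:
O = 1 (O = 6 - 1*5 = 6 - 5 = 1)
D = -4 (D = 4*(-1) = -4)
p = 84 (p = 2 - ((-4 + (-8)²) - 142) = 2 - ((-4 + 64) - 142) = 2 - (60 - 142) = 2 - 1*(-82) = 2 + 82 = 84)
115*((165 - 4)*(107 + 133)) + p = 115*((165 - 4)*(107 + 133)) + 84 = 115*(161*240) + 84 = 115*38640 + 84 = 4443600 + 84 = 4443684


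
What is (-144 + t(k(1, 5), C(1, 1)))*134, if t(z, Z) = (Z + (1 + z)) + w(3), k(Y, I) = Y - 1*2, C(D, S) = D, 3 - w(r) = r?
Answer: -19162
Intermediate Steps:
w(r) = 3 - r
k(Y, I) = -2 + Y (k(Y, I) = Y - 2 = -2 + Y)
t(z, Z) = 1 + Z + z (t(z, Z) = (Z + (1 + z)) + (3 - 1*3) = (1 + Z + z) + (3 - 3) = (1 + Z + z) + 0 = 1 + Z + z)
(-144 + t(k(1, 5), C(1, 1)))*134 = (-144 + (1 + 1 + (-2 + 1)))*134 = (-144 + (1 + 1 - 1))*134 = (-144 + 1)*134 = -143*134 = -19162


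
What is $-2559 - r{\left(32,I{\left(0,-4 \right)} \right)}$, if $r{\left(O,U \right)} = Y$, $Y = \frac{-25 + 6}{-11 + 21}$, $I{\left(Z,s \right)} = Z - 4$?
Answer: $- \frac{25571}{10} \approx -2557.1$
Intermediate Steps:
$I{\left(Z,s \right)} = -4 + Z$ ($I{\left(Z,s \right)} = Z - 4 = -4 + Z$)
$Y = - \frac{19}{10} \approx -1.9$
$r{\left(O,U \right)} = - \frac{19}{10}$
$-2559 - r{\left(32,I{\left(0,-4 \right)} \right)} = -2559 - - \frac{19}{10} = -2559 + \frac{19}{10} = - \frac{25571}{10}$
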